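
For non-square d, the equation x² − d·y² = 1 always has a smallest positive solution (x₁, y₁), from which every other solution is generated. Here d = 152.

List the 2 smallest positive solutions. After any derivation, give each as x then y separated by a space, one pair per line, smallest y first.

[12; 3,24] for √152; ℓ=2 ⇒ convergent index 1
step 0: (12, 1)  from 12·(1,0) + (0,1)
step 1: (37, 3)  from 3·(12,1) + (1,0)
(x₁, y₁) = (37, 3);  37² − 152·3² = 1 ✓
n=2: (37,3)∘(37,3) = (37·37+152·3·3, 37·3+3·37) = (2737,222)

37 3
2737 222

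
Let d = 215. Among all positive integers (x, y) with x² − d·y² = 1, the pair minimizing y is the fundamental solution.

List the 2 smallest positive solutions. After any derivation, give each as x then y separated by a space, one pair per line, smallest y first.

44 3
3871 264

d=215: √d = [14; 1,1,1,28] (ℓ=4, even), read p_3/q_3
k=0  a_k=14  p_k/q_k = 14/1
…
k=2  a_k=1  p_k/q_k = 29/2
k=3  a_k=1  p_k/q_k = 44/3
fundamental: x₁=44, y₁=3  (since 1936 − 215·9 = 1)
k=2:  x_2 = 44·44+215·3·3 = 3871,  y_2 = 44·3+3·44 = 264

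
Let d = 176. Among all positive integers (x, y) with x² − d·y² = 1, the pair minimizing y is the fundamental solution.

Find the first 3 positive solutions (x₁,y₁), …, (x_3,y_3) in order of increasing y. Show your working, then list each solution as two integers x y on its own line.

199 15
79201 5970
31521799 2376045

[13; 3,1,3,26] for √176; ℓ=4 ⇒ convergent index 3
i=0: a=13 ⇒ p=13, q=1
…
i=2: a=1 ⇒ p=53, q=4
i=3: a=3 ⇒ p=199, q=15
fundamental: x₁=199, y₁=15  (since 39601 − 176·225 = 1)
k=2:  x_2 = 199·199+176·15·15 = 79201,  y_2 = 199·15+15·199 = 5970
k=3:  x_3 = 199·79201+176·15·5970 = 31521799,  y_3 = 199·5970+15·79201 = 2376045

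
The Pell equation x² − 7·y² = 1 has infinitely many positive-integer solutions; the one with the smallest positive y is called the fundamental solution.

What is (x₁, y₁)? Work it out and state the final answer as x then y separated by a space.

[2; 1,1,1,4] for √7; ℓ=4 ⇒ convergent index 3
k=0  a_k=2  p_k/q_k = 2/1
k=1  a_k=1  p_k/q_k = 3/1
k=2  a_k=1  p_k/q_k = 5/2
k=3  a_k=1  p_k/q_k = 8/3
(x₁, y₁) = (8, 3);  8² − 7·3² = 1 ✓

8 3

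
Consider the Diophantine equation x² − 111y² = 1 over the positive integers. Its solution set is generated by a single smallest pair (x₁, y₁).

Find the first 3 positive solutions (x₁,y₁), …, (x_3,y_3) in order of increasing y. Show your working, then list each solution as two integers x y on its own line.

[10; 1,1,6,1,1,20] for √111; ℓ=6 ⇒ convergent index 5
step 0: (10, 1)  from 10·(1,0) + (0,1)
step 1: (11, 1)  from 1·(10,1) + (1,0)
step 2: (21, 2)  from 1·(11,1) + (10,1)
step 3: (137, 13)  from 6·(21,2) + (11,1)
step 4: (158, 15)  from 1·(137,13) + (21,2)
step 5: (295, 28)  from 1·(158,15) + (137,13)
→ (295, 28).  Check: 295²=87025, 111·28²=87024, difference 1.
n=2: (295,28)∘(295,28) = (295·295+111·28·28, 295·28+28·295) = (174049,16520)
n=3: (174049,16520)∘(295,28) = (295·174049+111·28·16520, 295·16520+28·174049) = (102688615,9746772)

295 28
174049 16520
102688615 9746772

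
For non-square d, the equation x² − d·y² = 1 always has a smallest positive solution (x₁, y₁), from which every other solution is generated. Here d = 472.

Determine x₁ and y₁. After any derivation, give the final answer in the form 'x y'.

d=472: √d = [21; 1,2,1,1,1,…,2,1,42] (ℓ=14, even), read p_13/q_13
i=0: a=21 ⇒ p=21, q=1
…
i=2: a=2 ⇒ p=65, q=3
i=3: a=1 ⇒ p=87, q=4
…
i=10: a=1 ⇒ p=54227, q=2496
…
i=12: a=2 ⇒ p=222687, q=10250
i=13: a=1 ⇒ p=306917, q=14127
fundamental: x₁=306917, y₁=14127  (since 94198044889 − 472·199572129 = 1)

306917 14127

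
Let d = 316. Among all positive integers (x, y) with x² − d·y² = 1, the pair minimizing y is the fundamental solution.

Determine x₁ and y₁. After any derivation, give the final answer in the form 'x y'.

d=316: √d = [17; 1,3,2,8,2,3,1,34] (ℓ=8, even), read p_7/q_7
step 0: (17, 1)  from 17·(1,0) + (0,1)
step 1: (18, 1)  from 1·(17,1) + (1,0)
…
step 3: (160, 9)  from 2·(71,4) + (18,1)
…
step 6: (9937, 559)  from 3·(2862,161) + (1351,76)
step 7: (12799, 720)  from 1·(9937,559) + (2862,161)
(x₁, y₁) = (12799, 720);  12799² − 316·720² = 1 ✓

12799 720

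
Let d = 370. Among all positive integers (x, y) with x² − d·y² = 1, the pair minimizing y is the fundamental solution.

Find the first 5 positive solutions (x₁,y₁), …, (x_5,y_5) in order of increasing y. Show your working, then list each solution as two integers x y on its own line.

d=370: √d = [19; 4,4,38] (ℓ=3, odd), read p_5/q_5
k=0  a_k=19  p_k/q_k = 19/1
k=1  a_k=4  p_k/q_k = 77/4
k=2  a_k=4  p_k/q_k = 327/17
k=3  a_k=38  p_k/q_k = 12503/650
k=4  a_k=4  p_k/q_k = 50339/2617
k=5  a_k=4  p_k/q_k = 213859/11118
fundamental: x₁=213859, y₁=11118  (since 45735671881 − 370·123609924 = 1)
n=2: (213859,11118)∘(213859,11118) = (213859·213859+370·11118·11118, 213859·11118+11118·213859) = (91471343761,4755368724)
n=3: (91471343761,4755368724)∘(213859,11118) = (213859·91471343761+370·11118·4755368724, 213859·4755368724+11118·91471343761) = (39123940210553539,2033956799880714)
n=4: (39123940210553539,2033956799880714)∘(213859,11118) = (213859·39123940210553539+370·11118·2033956799880714, 213859·2033956799880714+11118·39123940210553539) = (16734013458886067250241,869959934526623861928)
n=5: (16734013458886067250241,869959934526623861928)∘(213859,11118) = (213859·16734013458886067250241+370·11118·869959934526623861928, 213859·869959934526623861928+11118·16734013458886067250241) = (7157438768568706971928026499,372097523273824548176239590)

213859 11118
91471343761 4755368724
39123940210553539 2033956799880714
16734013458886067250241 869959934526623861928
7157438768568706971928026499 372097523273824548176239590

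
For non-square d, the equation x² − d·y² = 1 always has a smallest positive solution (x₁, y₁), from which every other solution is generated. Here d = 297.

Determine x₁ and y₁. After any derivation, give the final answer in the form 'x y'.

[17; 4,3,1,1,2,1,1,3,4,34] for √297; ℓ=10 ⇒ convergent index 9
i=0: a=17 ⇒ p=17, q=1
…
i=2: a=3 ⇒ p=224, q=13
i=3: a=1 ⇒ p=293, q=17
…
i=5: a=2 ⇒ p=1327, q=77
…
i=7: a=1 ⇒ p=3171, q=184
i=8: a=3 ⇒ p=11357, q=659
i=9: a=4 ⇒ p=48599, q=2820
→ (48599, 2820).  Check: 48599²=2361862801, 297·2820²=2361862800, difference 1.

48599 2820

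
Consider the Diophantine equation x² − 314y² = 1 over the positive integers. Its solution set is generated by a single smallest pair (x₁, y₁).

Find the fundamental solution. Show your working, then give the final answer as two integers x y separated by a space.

√314 = [17; 1,2,1,1,2,1,34, …], period ℓ=7 (odd) → k=13
i=0: a=17 ⇒ p=17, q=1
i=1: a=1 ⇒ p=18, q=1
i=2: a=2 ⇒ p=53, q=3
…
i=4: a=1 ⇒ p=124, q=7
…
i=6: a=1 ⇒ p=443, q=25
i=7: a=34 ⇒ p=15381, q=868
i=8: a=1 ⇒ p=15824, q=893
…
i=10: a=1 ⇒ p=62853, q=3547
i=11: a=1 ⇒ p=109882, q=6201
i=12: a=2 ⇒ p=282617, q=15949
i=13: a=1 ⇒ p=392499, q=22150
(x₁, y₁) = (392499, 22150);  392499² − 314·22150² = 1 ✓

392499 22150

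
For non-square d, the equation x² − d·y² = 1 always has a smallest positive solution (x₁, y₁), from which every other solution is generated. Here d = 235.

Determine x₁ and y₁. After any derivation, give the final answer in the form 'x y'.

√235 = [15; 3,30, …], period ℓ=2 (even) → k=1
a_0=15:  p_0=15·1+0=15,  q_0=15·0+1=1
a_1=3:  p_1=3·15+1=46,  q_1=3·1+0=3
→ (46, 3).  Check: 46²=2116, 235·3²=2115, difference 1.

46 3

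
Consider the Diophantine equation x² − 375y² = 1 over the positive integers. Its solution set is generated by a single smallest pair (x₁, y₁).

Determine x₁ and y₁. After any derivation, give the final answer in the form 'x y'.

√375 = [19; 2,1,2,1,5,1,2,1,2,38, …], period ℓ=10 (even) → k=9
k=0  a_k=19  p_k/q_k = 19/1
k=1  a_k=2  p_k/q_k = 39/2
k=2  a_k=1  p_k/q_k = 58/3
k=3  a_k=2  p_k/q_k = 155/8
k=4  a_k=1  p_k/q_k = 213/11
…
k=6  a_k=1  p_k/q_k = 1433/74
…
k=8  a_k=1  p_k/q_k = 5519/285
k=9  a_k=2  p_k/q_k = 15124/781
→ (15124, 781).  Check: 15124²=228735376, 375·781²=228735375, difference 1.

15124 781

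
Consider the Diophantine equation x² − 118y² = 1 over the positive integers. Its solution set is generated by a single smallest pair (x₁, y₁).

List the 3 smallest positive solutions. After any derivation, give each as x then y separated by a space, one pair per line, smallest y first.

306917 28254
188396089777 17343265836
115643925371868101 10645886241146970

[10; 1,6,3,2,10,2,3,6,1,20] for √118; ℓ=10 ⇒ convergent index 9
step 0: (10, 1)  from 10·(1,0) + (0,1)
step 1: (11, 1)  from 1·(10,1) + (1,0)
step 2: (76, 7)  from 6·(11,1) + (10,1)
…
step 4: (554, 51)  from 2·(239,22) + (76,7)
step 5: (5779, 532)  from 10·(554,51) + (239,22)
step 6: (12112, 1115)  from 2·(5779,532) + (554,51)
…
step 8: (264802, 24377)  from 6·(42115,3877) + (12112,1115)
step 9: (306917, 28254)  from 1·(264802,24377) + (42115,3877)
fundamental: x₁=306917, y₁=28254  (since 94198044889 − 118·798288516 = 1)
k=2:  x_2 = 306917·306917+118·28254·28254 = 188396089777,  y_2 = 306917·28254+28254·306917 = 17343265836
k=3:  x_3 = 306917·188396089777+118·28254·17343265836 = 115643925371868101,  y_3 = 306917·17343265836+28254·188396089777 = 10645886241146970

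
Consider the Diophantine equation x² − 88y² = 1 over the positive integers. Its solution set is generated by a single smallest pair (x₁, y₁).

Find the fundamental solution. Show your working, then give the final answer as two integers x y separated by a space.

d=88: √d = [9; 2,1,1,1,2,18] (ℓ=6, even), read p_5/q_5
step 0: (9, 1)  from 9·(1,0) + (0,1)
step 1: (19, 2)  from 2·(9,1) + (1,0)
step 2: (28, 3)  from 1·(19,2) + (9,1)
step 3: (47, 5)  from 1·(28,3) + (19,2)
step 4: (75, 8)  from 1·(47,5) + (28,3)
step 5: (197, 21)  from 2·(75,8) + (47,5)
(x₁, y₁) = (197, 21);  197² − 88·21² = 1 ✓

197 21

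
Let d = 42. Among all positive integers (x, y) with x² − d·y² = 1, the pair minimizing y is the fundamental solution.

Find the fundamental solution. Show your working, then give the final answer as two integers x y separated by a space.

√42 → a₀=6, period (2,12); ℓ=2 even so k=1
step 0: (6, 1)  from 6·(1,0) + (0,1)
step 1: (13, 2)  from 2·(6,1) + (1,0)
fundamental: x₁=13, y₁=2  (since 169 − 42·4 = 1)

13 2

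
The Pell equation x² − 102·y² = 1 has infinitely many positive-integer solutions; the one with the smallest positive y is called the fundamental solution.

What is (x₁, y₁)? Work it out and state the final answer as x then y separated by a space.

d=102: √d = [10; 10,20] (ℓ=2, even), read p_1/q_1
i=0: a=10 ⇒ p=10, q=1
i=1: a=10 ⇒ p=101, q=10
→ (101, 10).  Check: 101²=10201, 102·10²=10200, difference 1.

101 10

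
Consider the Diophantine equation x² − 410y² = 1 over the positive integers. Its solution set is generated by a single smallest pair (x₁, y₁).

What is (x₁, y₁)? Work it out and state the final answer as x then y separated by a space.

d=410: √d = [20; 4,40] (ℓ=2, even), read p_1/q_1
k=0  a_k=20  p_k/q_k = 20/1
k=1  a_k=4  p_k/q_k = 81/4
(x₁, y₁) = (81, 4);  81² − 410·4² = 1 ✓

81 4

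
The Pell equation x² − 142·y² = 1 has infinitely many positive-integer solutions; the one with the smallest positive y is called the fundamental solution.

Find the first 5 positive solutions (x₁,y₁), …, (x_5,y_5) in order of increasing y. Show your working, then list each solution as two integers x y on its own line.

143 12
40897 3432
11696399 981540
3345129217 280717008
956695259663 80284082748

√142 = [11; 1,10,1,22, …], period ℓ=4 (even) → k=3
k=0  a_k=11  p_k/q_k = 11/1
k=1  a_k=1  p_k/q_k = 12/1
k=2  a_k=10  p_k/q_k = 131/11
k=3  a_k=1  p_k/q_k = 143/12
fundamental: x₁=143, y₁=12  (since 20449 − 142·144 = 1)
(x_2, y_2) = (143·143 + 142·12·12, 143·12 + 12·143) = (40897, 3432)
(x_3, y_3) = (143·40897 + 142·12·3432, 143·3432 + 12·40897) = (11696399, 981540)
(x_4, y_4) = (143·11696399 + 142·12·981540, 143·981540 + 12·11696399) = (3345129217, 280717008)
(x_5, y_5) = (143·3345129217 + 142·12·280717008, 143·280717008 + 12·3345129217) = (956695259663, 80284082748)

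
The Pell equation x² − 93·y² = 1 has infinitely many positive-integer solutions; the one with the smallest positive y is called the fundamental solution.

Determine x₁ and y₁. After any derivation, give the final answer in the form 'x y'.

12151 1260

d=93: √d = [9; 1,1,1,4,6,4,1,1,1,18] (ℓ=10, even), read p_9/q_9
a_0=9:  p_0=9·1+0=9,  q_0=9·0+1=1
a_1=1:  p_1=1·9+1=10,  q_1=1·1+0=1
a_2=1:  p_2=1·10+9=19,  q_2=1·1+1=2
a_3=1:  p_3=1·19+10=29,  q_3=1·2+1=3
a_4=4:  p_4=4·29+19=135,  q_4=4·3+2=14
a_5=6:  p_5=6·135+29=839,  q_5=6·14+3=87
…
a_7=1:  p_7=1·3491+839=4330,  q_7=1·362+87=449
a_8=1:  p_8=1·4330+3491=7821,  q_8=1·449+362=811
a_9=1:  p_9=1·7821+4330=12151,  q_9=1·811+449=1260
fundamental: x₁=12151, y₁=1260  (since 147646801 − 93·1587600 = 1)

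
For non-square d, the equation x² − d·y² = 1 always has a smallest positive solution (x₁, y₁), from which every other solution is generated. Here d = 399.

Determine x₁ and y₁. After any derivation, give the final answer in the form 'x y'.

20 1

√399 = [19; 1,38, …], period ℓ=2 (even) → k=1
i=0: a=19 ⇒ p=19, q=1
i=1: a=1 ⇒ p=20, q=1
fundamental: x₁=20, y₁=1  (since 400 − 399·1 = 1)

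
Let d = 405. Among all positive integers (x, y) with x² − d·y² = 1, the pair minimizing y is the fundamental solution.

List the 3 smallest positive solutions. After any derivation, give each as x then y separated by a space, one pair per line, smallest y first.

[20; 8,40] for √405; ℓ=2 ⇒ convergent index 1
a_0=20:  p_0=20·1+0=20,  q_0=20·0+1=1
a_1=8:  p_1=8·20+1=161,  q_1=8·1+0=8
fundamental: x₁=161, y₁=8  (since 25921 − 405·64 = 1)
(x_2, y_2) = (161·161 + 405·8·8, 161·8 + 8·161) = (51841, 2576)
(x_3, y_3) = (161·51841 + 405·8·2576, 161·2576 + 8·51841) = (16692641, 829464)

161 8
51841 2576
16692641 829464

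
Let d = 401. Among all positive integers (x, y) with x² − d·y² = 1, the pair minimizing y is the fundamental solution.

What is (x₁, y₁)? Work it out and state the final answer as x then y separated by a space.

801 40

d=401: √d = [20; 40] (ℓ=1, odd), read p_1/q_1
k=0  a_k=20  p_k/q_k = 20/1
k=1  a_k=40  p_k/q_k = 801/40
→ (801, 40).  Check: 801²=641601, 401·40²=641600, difference 1.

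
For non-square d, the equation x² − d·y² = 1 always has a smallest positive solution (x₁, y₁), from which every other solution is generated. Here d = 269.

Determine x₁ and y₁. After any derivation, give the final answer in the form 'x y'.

13449 820

[16; 2,2,32] for √269; ℓ=3 ⇒ convergent index 5
i=0: a=16 ⇒ p=16, q=1
i=1: a=2 ⇒ p=33, q=2
…
i=4: a=2 ⇒ p=5396, q=329
i=5: a=2 ⇒ p=13449, q=820
fundamental: x₁=13449, y₁=820  (since 180875601 − 269·672400 = 1)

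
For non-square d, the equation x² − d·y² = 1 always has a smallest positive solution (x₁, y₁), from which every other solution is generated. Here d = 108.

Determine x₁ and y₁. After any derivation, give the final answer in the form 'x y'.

1351 130

√108 = [10; 2,1,1,4,1,1,2,20, …], period ℓ=8 (even) → k=7
a_0=10:  p_0=10·1+0=10,  q_0=10·0+1=1
…
a_6=1:  p_6=1·291+239=530,  q_6=1·28+23=51
a_7=2:  p_7=2·530+291=1351,  q_7=2·51+28=130
fundamental: x₁=1351, y₁=130  (since 1825201 − 108·16900 = 1)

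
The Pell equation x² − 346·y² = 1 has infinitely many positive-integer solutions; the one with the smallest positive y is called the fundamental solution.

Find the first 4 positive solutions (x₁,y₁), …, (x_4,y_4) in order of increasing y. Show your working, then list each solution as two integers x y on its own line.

√346 → a₀=18, period (1,1,1,1,36); ℓ=5 odd so k=9
i=0: a=18 ⇒ p=18, q=1
i=1: a=1 ⇒ p=19, q=1
i=2: a=1 ⇒ p=37, q=2
…
i=4: a=1 ⇒ p=93, q=5
i=5: a=36 ⇒ p=3404, q=183
…
i=7: a=1 ⇒ p=6901, q=371
i=8: a=1 ⇒ p=10398, q=559
i=9: a=1 ⇒ p=17299, q=930
fundamental: x₁=17299, y₁=930  (since 299255401 − 346·864900 = 1)
(17299+930√346)^2 = 598510801 + 32176140√346
(17299+930√346)^3 = 20707276675699 + 1113230090790√346
(17299+930√346)^4 = 716430357827323201 + 38515534648976280√346

17299 930
598510801 32176140
20707276675699 1113230090790
716430357827323201 38515534648976280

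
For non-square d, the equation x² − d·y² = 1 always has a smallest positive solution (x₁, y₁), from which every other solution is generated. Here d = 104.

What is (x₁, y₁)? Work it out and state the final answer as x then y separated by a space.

51 5

√104 → a₀=10, period (5,20); ℓ=2 even so k=1
step 0: (10, 1)  from 10·(1,0) + (0,1)
step 1: (51, 5)  from 5·(10,1) + (1,0)
(x₁, y₁) = (51, 5);  51² − 104·5² = 1 ✓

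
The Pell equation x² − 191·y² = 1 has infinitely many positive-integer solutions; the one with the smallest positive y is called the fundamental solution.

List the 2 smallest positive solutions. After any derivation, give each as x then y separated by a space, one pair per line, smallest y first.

8994000 650783
161784071999999 11706284604000

√191 → a₀=13, period (1,4,1,1,3,…,4,1,26); ℓ=16 even so k=15
step 0: (13, 1)  from 13·(1,0) + (0,1)
…
step 8: (40217, 2910)  from 13·(2999,217) + (1230,89)
…
step 11: (704682, 50989)  from 3·(207083,14984) + (83433,6037)
…
step 14: (7377553, 533821)  from 4·(1616447,116962) + (911765,65973)
step 15: (8994000, 650783)  from 1·(7377553,533821) + (1616447,116962)
(x₁, y₁) = (8994000, 650783);  8994000² − 191·650783² = 1 ✓
k=2:  x_2 = 8994000·8994000+191·650783·650783 = 161784071999999,  y_2 = 8994000·650783+650783·8994000 = 11706284604000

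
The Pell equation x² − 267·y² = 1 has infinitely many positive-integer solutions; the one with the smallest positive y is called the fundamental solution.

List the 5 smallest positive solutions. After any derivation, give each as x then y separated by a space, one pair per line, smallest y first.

√267 → a₀=16, period (2,1,15,1,2,32); ℓ=6 even so k=5
a_0=16:  p_0=16·1+0=16,  q_0=16·0+1=1
a_1=2:  p_1=2·16+1=33,  q_1=2·1+0=2
a_2=1:  p_2=1·33+16=49,  q_2=1·2+1=3
a_3=15:  p_3=15·49+33=768,  q_3=15·3+2=47
a_4=1:  p_4=1·768+49=817,  q_4=1·47+3=50
a_5=2:  p_5=2·817+768=2402,  q_5=2·50+47=147
(x₁, y₁) = (2402, 147);  2402² − 267·147² = 1 ✓
k=2:  x_2 = 2402·2402+267·147·147 = 11539207,  y_2 = 2402·147+147·2402 = 706188
k=3:  x_3 = 2402·11539207+267·147·706188 = 55434348026,  y_3 = 2402·706188+147·11539207 = 3392527005
k=4:  x_4 = 2402·55434348026+267·147·3392527005 = 266306596377697,  y_4 = 2402·3392527005+147·55434348026 = 16297699025832
k=5:  x_5 = 2402·266306596377697+267·147·16297699025832 = 1279336833564108362,  y_5 = 2402·16297699025832+147·266306596377697 = 78294142727569923

2402 147
11539207 706188
55434348026 3392527005
266306596377697 16297699025832
1279336833564108362 78294142727569923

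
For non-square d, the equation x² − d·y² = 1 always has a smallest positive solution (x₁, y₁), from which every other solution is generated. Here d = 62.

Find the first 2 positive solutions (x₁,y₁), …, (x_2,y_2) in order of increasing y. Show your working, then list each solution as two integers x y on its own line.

63 8
7937 1008

√62 = [7; 1,6,1,14, …], period ℓ=4 (even) → k=3
k=0  a_k=7  p_k/q_k = 7/1
k=1  a_k=1  p_k/q_k = 8/1
k=2  a_k=6  p_k/q_k = 55/7
k=3  a_k=1  p_k/q_k = 63/8
→ (63, 8).  Check: 63²=3969, 62·8²=3968, difference 1.
(63+8√62)^2 = 7937 + 1008√62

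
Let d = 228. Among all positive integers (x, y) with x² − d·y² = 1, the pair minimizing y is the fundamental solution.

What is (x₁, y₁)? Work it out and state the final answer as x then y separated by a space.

√228 = [15; 10,30, …], period ℓ=2 (even) → k=1
k=0  a_k=15  p_k/q_k = 15/1
k=1  a_k=10  p_k/q_k = 151/10
→ (151, 10).  Check: 151²=22801, 228·10²=22800, difference 1.

151 10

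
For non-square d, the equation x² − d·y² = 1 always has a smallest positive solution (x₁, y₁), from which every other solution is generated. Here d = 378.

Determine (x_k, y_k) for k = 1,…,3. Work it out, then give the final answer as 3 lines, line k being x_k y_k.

8749 450
153090001 7874100
2678768828749 137781001350

√378 = [19; 2,3,1,4,1,3,2,38, …], period ℓ=8 (even) → k=7
a_0=19:  p_0=19·1+0=19,  q_0=19·0+1=1
…
a_2=3:  p_2=3·39+19=136,  q_2=3·2+1=7
…
a_6=3:  p_6=3·1011+836=3869,  q_6=3·52+43=199
a_7=2:  p_7=2·3869+1011=8749,  q_7=2·199+52=450
→ (8749, 450).  Check: 8749²=76545001, 378·450²=76545000, difference 1.
n=2: (8749,450)∘(8749,450) = (8749·8749+378·450·450, 8749·450+450·8749) = (153090001,7874100)
n=3: (153090001,7874100)∘(8749,450) = (8749·153090001+378·450·7874100, 8749·7874100+450·153090001) = (2678768828749,137781001350)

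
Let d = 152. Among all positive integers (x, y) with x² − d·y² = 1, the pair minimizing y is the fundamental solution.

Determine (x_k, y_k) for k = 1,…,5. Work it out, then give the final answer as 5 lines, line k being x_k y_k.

37 3
2737 222
202501 16425
14982337 1215228
1108490437 89910447

[12; 3,24] for √152; ℓ=2 ⇒ convergent index 1
i=0: a=12 ⇒ p=12, q=1
i=1: a=3 ⇒ p=37, q=3
→ (37, 3).  Check: 37²=1369, 152·3²=1368, difference 1.
(x_2, y_2) = (37·37 + 152·3·3, 37·3 + 3·37) = (2737, 222)
(x_3, y_3) = (37·2737 + 152·3·222, 37·222 + 3·2737) = (202501, 16425)
(x_4, y_4) = (37·202501 + 152·3·16425, 37·16425 + 3·202501) = (14982337, 1215228)
(x_5, y_5) = (37·14982337 + 152·3·1215228, 37·1215228 + 3·14982337) = (1108490437, 89910447)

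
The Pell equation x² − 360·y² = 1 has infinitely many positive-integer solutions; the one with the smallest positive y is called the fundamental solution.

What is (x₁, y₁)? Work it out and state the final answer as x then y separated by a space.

19 1

d=360: √d = [18; 1,36] (ℓ=2, even), read p_1/q_1
step 0: (18, 1)  from 18·(1,0) + (0,1)
step 1: (19, 1)  from 1·(18,1) + (1,0)
fundamental: x₁=19, y₁=1  (since 361 − 360·1 = 1)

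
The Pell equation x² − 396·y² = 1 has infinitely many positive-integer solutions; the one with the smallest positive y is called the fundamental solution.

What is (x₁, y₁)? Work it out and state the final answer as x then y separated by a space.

√396 = [19; 1,8,1,38, …], period ℓ=4 (even) → k=3
k=0  a_k=19  p_k/q_k = 19/1
k=1  a_k=1  p_k/q_k = 20/1
k=2  a_k=8  p_k/q_k = 179/9
k=3  a_k=1  p_k/q_k = 199/10
fundamental: x₁=199, y₁=10  (since 39601 − 396·100 = 1)

199 10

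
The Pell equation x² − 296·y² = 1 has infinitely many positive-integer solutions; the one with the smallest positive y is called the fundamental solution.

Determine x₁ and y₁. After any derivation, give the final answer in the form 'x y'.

3699 215

√296 → a₀=17, period (4,1,7,1,4,34); ℓ=6 even so k=5
i=0: a=17 ⇒ p=17, q=1
i=1: a=4 ⇒ p=69, q=4
i=2: a=1 ⇒ p=86, q=5
i=3: a=7 ⇒ p=671, q=39
i=4: a=1 ⇒ p=757, q=44
i=5: a=4 ⇒ p=3699, q=215
(x₁, y₁) = (3699, 215);  3699² − 296·215² = 1 ✓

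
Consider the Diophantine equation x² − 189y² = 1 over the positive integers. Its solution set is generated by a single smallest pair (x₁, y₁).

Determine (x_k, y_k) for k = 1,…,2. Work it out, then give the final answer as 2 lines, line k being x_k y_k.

√189 = [13; 1,2,1,26, …], period ℓ=4 (even) → k=3
step 0: (13, 1)  from 13·(1,0) + (0,1)
…
step 2: (41, 3)  from 2·(14,1) + (13,1)
step 3: (55, 4)  from 1·(41,3) + (14,1)
(x₁, y₁) = (55, 4);  55² − 189·4² = 1 ✓
(55+4√189)^2 = 6049 + 440√189

55 4
6049 440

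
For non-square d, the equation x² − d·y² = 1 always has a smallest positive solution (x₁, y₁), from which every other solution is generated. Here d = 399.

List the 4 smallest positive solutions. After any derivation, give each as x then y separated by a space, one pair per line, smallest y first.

20 1
799 40
31940 1599
1276801 63920

√399 → a₀=19, period (1,38); ℓ=2 even so k=1
i=0: a=19 ⇒ p=19, q=1
i=1: a=1 ⇒ p=20, q=1
fundamental: x₁=20, y₁=1  (since 400 − 399·1 = 1)
(x_2, y_2) = (20·20 + 399·1·1, 20·1 + 1·20) = (799, 40)
(x_3, y_3) = (20·799 + 399·1·40, 20·40 + 1·799) = (31940, 1599)
(x_4, y_4) = (20·31940 + 399·1·1599, 20·1599 + 1·31940) = (1276801, 63920)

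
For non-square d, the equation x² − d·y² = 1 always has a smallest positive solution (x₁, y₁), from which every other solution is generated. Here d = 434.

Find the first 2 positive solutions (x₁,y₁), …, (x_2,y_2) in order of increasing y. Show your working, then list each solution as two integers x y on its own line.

√434 = [20; 1,4,1,40, …], period ℓ=4 (even) → k=3
step 0: (20, 1)  from 20·(1,0) + (0,1)
…
step 2: (104, 5)  from 4·(21,1) + (20,1)
step 3: (125, 6)  from 1·(104,5) + (21,1)
fundamental: x₁=125, y₁=6  (since 15625 − 434·36 = 1)
k=2:  x_2 = 125·125+434·6·6 = 31249,  y_2 = 125·6+6·125 = 1500

125 6
31249 1500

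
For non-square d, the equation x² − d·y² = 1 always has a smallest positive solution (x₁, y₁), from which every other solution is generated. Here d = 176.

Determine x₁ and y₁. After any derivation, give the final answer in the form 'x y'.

199 15

√176 → a₀=13, period (3,1,3,26); ℓ=4 even so k=3
step 0: (13, 1)  from 13·(1,0) + (0,1)
…
step 2: (53, 4)  from 1·(40,3) + (13,1)
step 3: (199, 15)  from 3·(53,4) + (40,3)
fundamental: x₁=199, y₁=15  (since 39601 − 176·225 = 1)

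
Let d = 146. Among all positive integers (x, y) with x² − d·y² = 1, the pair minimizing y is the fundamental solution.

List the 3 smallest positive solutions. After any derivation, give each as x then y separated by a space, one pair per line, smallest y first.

145 12
42049 3480
12194065 1009188

√146 = [12; 12,24, …], period ℓ=2 (even) → k=1
step 0: (12, 1)  from 12·(1,0) + (0,1)
step 1: (145, 12)  from 12·(12,1) + (1,0)
fundamental: x₁=145, y₁=12  (since 21025 − 146·144 = 1)
(x_2, y_2) = (145·145 + 146·12·12, 145·12 + 12·145) = (42049, 3480)
(x_3, y_3) = (145·42049 + 146·12·3480, 145·3480 + 12·42049) = (12194065, 1009188)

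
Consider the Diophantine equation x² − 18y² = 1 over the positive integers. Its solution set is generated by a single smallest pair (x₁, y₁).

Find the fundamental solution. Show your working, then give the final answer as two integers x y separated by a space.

[4; 4,8] for √18; ℓ=2 ⇒ convergent index 1
a_0=4:  p_0=4·1+0=4,  q_0=4·0+1=1
a_1=4:  p_1=4·4+1=17,  q_1=4·1+0=4
(x₁, y₁) = (17, 4);  17² − 18·4² = 1 ✓

17 4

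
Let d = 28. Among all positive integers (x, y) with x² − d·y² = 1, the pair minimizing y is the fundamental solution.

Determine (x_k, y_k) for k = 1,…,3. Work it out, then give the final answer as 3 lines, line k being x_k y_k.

127 24
32257 6096
8193151 1548360

[5; 3,2,3,10] for √28; ℓ=4 ⇒ convergent index 3
k=0  a_k=5  p_k/q_k = 5/1
…
k=2  a_k=2  p_k/q_k = 37/7
k=3  a_k=3  p_k/q_k = 127/24
(x₁, y₁) = (127, 24);  127² − 28·24² = 1 ✓
n=2: (127,24)∘(127,24) = (127·127+28·24·24, 127·24+24·127) = (32257,6096)
n=3: (32257,6096)∘(127,24) = (127·32257+28·24·6096, 127·6096+24·32257) = (8193151,1548360)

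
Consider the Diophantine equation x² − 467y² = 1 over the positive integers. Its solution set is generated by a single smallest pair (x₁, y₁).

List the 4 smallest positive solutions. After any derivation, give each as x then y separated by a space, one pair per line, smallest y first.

d=467: √d = [21; 1,1,1,1,3,…,1,1,42] (ℓ=14, even), read p_13/q_13
step 0: (21, 1)  from 21·(1,0) + (0,1)
step 1: (22, 1)  from 1·(21,1) + (1,0)
step 2: (43, 2)  from 1·(22,1) + (21,1)
step 3: (65, 3)  from 1·(43,2) + (22,1)
step 4: (108, 5)  from 1·(65,3) + (43,2)
step 5: (389, 18)  from 3·(108,5) + (65,3)
step 6: (1275, 59)  from 3·(389,18) + (108,5)
step 7: (27164, 1257)  from 21·(1275,59) + (389,18)
step 8: (82767, 3830)  from 3·(27164,1257) + (1275,59)
step 9: (275465, 12747)  from 3·(82767,3830) + (27164,1257)
step 10: (358232, 16577)  from 1·(275465,12747) + (82767,3830)
step 11: (633697, 29324)  from 1·(358232,16577) + (275465,12747)
step 12: (991929, 45901)  from 1·(633697,29324) + (358232,16577)
step 13: (1625626, 75225)  from 1·(991929,45901) + (633697,29324)
fundamental: x₁=1625626, y₁=75225  (since 2642659891876 − 467·5658800625 = 1)
(1625626+75225√467)^2 = 5285319783751 + 244575431700√467
(1625626+75225√467)^3 = 17183906517558380626 + 795176361465413175√467
(1625626+75225√467)^4 = 55869210433019434807260001 + 2585318735566902940613400√467

1625626 75225
5285319783751 244575431700
17183906517558380626 795176361465413175
55869210433019434807260001 2585318735566902940613400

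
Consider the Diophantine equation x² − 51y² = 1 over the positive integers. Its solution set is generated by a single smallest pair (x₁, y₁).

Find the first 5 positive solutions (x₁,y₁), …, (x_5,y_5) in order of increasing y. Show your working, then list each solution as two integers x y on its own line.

d=51: √d = [7; 7,14] (ℓ=2, even), read p_1/q_1
a_0=7:  p_0=7·1+0=7,  q_0=7·0+1=1
a_1=7:  p_1=7·7+1=50,  q_1=7·1+0=7
→ (50, 7).  Check: 50²=2500, 51·7²=2499, difference 1.
n=2: (50,7)∘(50,7) = (50·50+51·7·7, 50·7+7·50) = (4999,700)
n=3: (4999,700)∘(50,7) = (50·4999+51·7·700, 50·700+7·4999) = (499850,69993)
n=4: (499850,69993)∘(50,7) = (50·499850+51·7·69993, 50·69993+7·499850) = (49980001,6998600)
n=5: (49980001,6998600)∘(50,7) = (50·49980001+51·7·6998600, 50·6998600+7·49980001) = (4997500250,699790007)

50 7
4999 700
499850 69993
49980001 6998600
4997500250 699790007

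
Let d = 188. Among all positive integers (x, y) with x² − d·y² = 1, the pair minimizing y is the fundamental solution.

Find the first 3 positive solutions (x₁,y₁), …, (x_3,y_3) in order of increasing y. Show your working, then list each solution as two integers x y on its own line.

d=188: √d = [13; 1,2,2,6,2,2,1,26] (ℓ=8, even), read p_7/q_7
a_0=13:  p_0=13·1+0=13,  q_0=13·0+1=1
…
a_2=2:  p_2=2·14+13=41,  q_2=2·1+1=3
a_3=2:  p_3=2·41+14=96,  q_3=2·3+1=7
a_4=6:  p_4=6·96+41=617,  q_4=6·7+3=45
a_5=2:  p_5=2·617+96=1330,  q_5=2·45+7=97
a_6=2:  p_6=2·1330+617=3277,  q_6=2·97+45=239
a_7=1:  p_7=1·3277+1330=4607,  q_7=1·239+97=336
(x₁, y₁) = (4607, 336);  4607² − 188·336² = 1 ✓
k=2:  x_2 = 4607·4607+188·336·336 = 42448897,  y_2 = 4607·336+336·4607 = 3095904
k=3:  x_3 = 4607·42448897+188·336·3095904 = 391124132351,  y_3 = 4607·3095904+336·42448897 = 28525659120

4607 336
42448897 3095904
391124132351 28525659120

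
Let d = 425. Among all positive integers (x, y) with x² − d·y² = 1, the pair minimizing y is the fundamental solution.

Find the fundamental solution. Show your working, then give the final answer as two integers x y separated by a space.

√425 → a₀=20, period (1,1,1,1,1,1,40); ℓ=7 odd so k=13
a_0=20:  p_0=20·1+0=20,  q_0=20·0+1=1
a_1=1:  p_1=1·20+1=21,  q_1=1·1+0=1
a_2=1:  p_2=1·21+20=41,  q_2=1·1+1=2
a_3=1:  p_3=1·41+21=62,  q_3=1·2+1=3
…
a_6=1:  p_6=1·165+103=268,  q_6=1·8+5=13
…
a_8=1:  p_8=1·10885+268=11153,  q_8=1·528+13=541
a_9=1:  p_9=1·11153+10885=22038,  q_9=1·541+528=1069
a_10=1:  p_10=1·22038+11153=33191,  q_10=1·1069+541=1610
a_11=1:  p_11=1·33191+22038=55229,  q_11=1·1610+1069=2679
a_12=1:  p_12=1·55229+33191=88420,  q_12=1·2679+1610=4289
a_13=1:  p_13=1·88420+55229=143649,  q_13=1·4289+2679=6968
→ (143649, 6968).  Check: 143649²=20635035201, 425·6968²=20635035200, difference 1.

143649 6968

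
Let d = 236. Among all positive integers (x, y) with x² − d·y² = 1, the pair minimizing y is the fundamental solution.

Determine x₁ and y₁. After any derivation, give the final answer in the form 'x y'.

d=236: √d = [15; 2,1,3,5,1,6,1,5,3,1,2,30] (ℓ=12, even), read p_11/q_11
step 0: (15, 1)  from 15·(1,0) + (0,1)
…
step 2: (46, 3)  from 1·(31,2) + (15,1)
step 3: (169, 11)  from 3·(46,3) + (31,2)
step 4: (891, 58)  from 5·(169,11) + (46,3)
step 5: (1060, 69)  from 1·(891,58) + (169,11)
step 6: (7251, 472)  from 6·(1060,69) + (891,58)
…
step 8: (48806, 3177)  from 5·(8311,541) + (7251,472)
…
step 10: (203535, 13249)  from 1·(154729,10072) + (48806,3177)
step 11: (561799, 36570)  from 2·(203535,13249) + (154729,10072)
(x₁, y₁) = (561799, 36570);  561799² − 236·36570² = 1 ✓

561799 36570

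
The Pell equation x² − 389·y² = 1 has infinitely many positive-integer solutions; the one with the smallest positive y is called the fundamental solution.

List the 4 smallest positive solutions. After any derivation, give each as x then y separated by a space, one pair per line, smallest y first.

3287049 166660
21609382256801 1095639172680
142062196675667653449 7202839293837075980
933930803041091759821507201 47352171395934637886793360

[19; 1,2,1,1,1,1,2,1,38] for √389; ℓ=9 ⇒ convergent index 17
i=0: a=19 ⇒ p=19, q=1
i=1: a=1 ⇒ p=20, q=1
…
i=4: a=1 ⇒ p=138, q=7
…
i=6: a=1 ⇒ p=355, q=18
…
i=9: a=38 ⇒ p=49643, q=2517
…
i=11: a=2 ⇒ p=151493, q=7681
i=12: a=1 ⇒ p=202418, q=10263
…
i=16: a=2 ⇒ p=2376809, q=120509
i=17: a=1 ⇒ p=3287049, q=166660
fundamental: x₁=3287049, y₁=166660  (since 10804691128401 − 389·27775555600 = 1)
(x_2, y_2) = (3287049·3287049 + 389·166660·166660, 3287049·166660 + 166660·3287049) = (21609382256801, 1095639172680)
(x_3, y_3) = (3287049·21609382256801 + 389·166660·1095639172680, 3287049·1095639172680 + 166660·21609382256801) = (142062196675667653449, 7202839293837075980)
(x_4, y_4) = (3287049·142062196675667653449 + 389·166660·7202839293837075980, 3287049·7202839293837075980 + 166660·142062196675667653449) = (933930803041091759821507201, 47352171395934637886793360)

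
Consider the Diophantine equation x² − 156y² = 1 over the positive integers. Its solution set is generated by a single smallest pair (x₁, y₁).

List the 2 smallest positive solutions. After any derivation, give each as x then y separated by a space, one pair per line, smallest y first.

25 2
1249 100

d=156: √d = [12; 2,24] (ℓ=2, even), read p_1/q_1
k=0  a_k=12  p_k/q_k = 12/1
k=1  a_k=2  p_k/q_k = 25/2
fundamental: x₁=25, y₁=2  (since 625 − 156·4 = 1)
(x_2, y_2) = (25·25 + 156·2·2, 25·2 + 2·25) = (1249, 100)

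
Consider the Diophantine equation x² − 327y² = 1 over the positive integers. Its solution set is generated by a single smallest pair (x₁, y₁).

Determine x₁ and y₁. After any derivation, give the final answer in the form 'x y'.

217 12

d=327: √d = [18; 12,36] (ℓ=2, even), read p_1/q_1
a_0=18:  p_0=18·1+0=18,  q_0=18·0+1=1
a_1=12:  p_1=12·18+1=217,  q_1=12·1+0=12
→ (217, 12).  Check: 217²=47089, 327·12²=47088, difference 1.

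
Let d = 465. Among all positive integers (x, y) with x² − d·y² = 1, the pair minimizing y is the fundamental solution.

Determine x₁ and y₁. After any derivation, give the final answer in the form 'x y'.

√465 = [21; 1,1,3,2,2,2,3,1,1,42, …], period ℓ=10 (even) → k=9
i=0: a=21 ⇒ p=21, q=1
i=1: a=1 ⇒ p=22, q=1
…
i=3: a=3 ⇒ p=151, q=7
…
i=7: a=3 ⇒ p=6922, q=321
i=8: a=1 ⇒ p=8949, q=415
i=9: a=1 ⇒ p=15871, q=736
→ (15871, 736).  Check: 15871²=251888641, 465·736²=251888640, difference 1.

15871 736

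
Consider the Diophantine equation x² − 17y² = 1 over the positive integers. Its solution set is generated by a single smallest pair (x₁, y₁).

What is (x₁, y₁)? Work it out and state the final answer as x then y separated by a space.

√17 = [4; 8, …], period ℓ=1 (odd) → k=1
a_0=4:  p_0=4·1+0=4,  q_0=4·0+1=1
a_1=8:  p_1=8·4+1=33,  q_1=8·1+0=8
fundamental: x₁=33, y₁=8  (since 1089 − 17·64 = 1)

33 8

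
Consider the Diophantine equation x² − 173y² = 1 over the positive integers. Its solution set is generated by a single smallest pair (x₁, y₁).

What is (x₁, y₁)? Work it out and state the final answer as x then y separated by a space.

2499849 190060

√173 = [13; 6,1,1,6,26, …], period ℓ=5 (odd) → k=9
i=0: a=13 ⇒ p=13, q=1
…
i=2: a=1 ⇒ p=92, q=7
…
i=4: a=6 ⇒ p=1118, q=85
i=5: a=26 ⇒ p=29239, q=2223
…
i=7: a=1 ⇒ p=205791, q=15646
i=8: a=1 ⇒ p=382343, q=29069
i=9: a=6 ⇒ p=2499849, q=190060
fundamental: x₁=2499849, y₁=190060  (since 6249245022801 − 173·36122803600 = 1)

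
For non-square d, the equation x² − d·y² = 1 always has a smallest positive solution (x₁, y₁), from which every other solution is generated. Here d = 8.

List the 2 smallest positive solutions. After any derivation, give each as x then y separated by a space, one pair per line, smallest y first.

d=8: √d = [2; 1,4] (ℓ=2, even), read p_1/q_1
a_0=2:  p_0=2·1+0=2,  q_0=2·0+1=1
a_1=1:  p_1=1·2+1=3,  q_1=1·1+0=1
(x₁, y₁) = (3, 1);  3² − 8·1² = 1 ✓
n=2: (3,1)∘(3,1) = (3·3+8·1·1, 3·1+1·3) = (17,6)

3 1
17 6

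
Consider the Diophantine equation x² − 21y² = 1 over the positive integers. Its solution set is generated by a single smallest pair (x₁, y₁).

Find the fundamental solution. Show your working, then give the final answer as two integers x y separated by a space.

√21 → a₀=4, period (1,1,2,1,1,8); ℓ=6 even so k=5
step 0: (4, 1)  from 4·(1,0) + (0,1)
step 1: (5, 1)  from 1·(4,1) + (1,0)
step 2: (9, 2)  from 1·(5,1) + (4,1)
…
step 4: (32, 7)  from 1·(23,5) + (9,2)
step 5: (55, 12)  from 1·(32,7) + (23,5)
(x₁, y₁) = (55, 12);  55² − 21·12² = 1 ✓

55 12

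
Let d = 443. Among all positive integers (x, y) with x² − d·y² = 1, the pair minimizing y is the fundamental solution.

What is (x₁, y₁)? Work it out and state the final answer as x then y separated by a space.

[21; 21,42] for √443; ℓ=2 ⇒ convergent index 1
k=0  a_k=21  p_k/q_k = 21/1
k=1  a_k=21  p_k/q_k = 442/21
fundamental: x₁=442, y₁=21  (since 195364 − 443·441 = 1)

442 21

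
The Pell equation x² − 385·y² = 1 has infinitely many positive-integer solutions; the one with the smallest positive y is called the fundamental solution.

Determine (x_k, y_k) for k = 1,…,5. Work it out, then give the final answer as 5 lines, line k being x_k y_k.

95831 4884
18367161121 936077208
3520286834677271 179410429834812
674705215289547953281 34386161802063660336
129315350969305052987065751 6590520543127714837483620

[19; 1,1,1,1,1,…,1,1,38] for √385; ℓ=16 ⇒ convergent index 15
step 0: (19, 1)  from 19·(1,0) + (0,1)
…
step 2: (39, 2)  from 1·(20,1) + (19,1)
step 3: (59, 3)  from 1·(39,2) + (20,1)
…
step 8: (2021, 103)  from 2·(726,37) + (569,29)
…
step 10: (10262, 523)  from 3·(2747,140) + (2021,103)
step 11: (13009, 663)  from 1·(10262,523) + (2747,140)
…
step 14: (59551, 3035)  from 1·(36280,1849) + (23271,1186)
step 15: (95831, 4884)  from 1·(59551,3035) + (36280,1849)
→ (95831, 4884).  Check: 95831²=9183580561, 385·4884²=9183580560, difference 1.
k=2:  x_2 = 95831·95831+385·4884·4884 = 18367161121,  y_2 = 95831·4884+4884·95831 = 936077208
k=3:  x_3 = 95831·18367161121+385·4884·936077208 = 3520286834677271,  y_3 = 95831·936077208+4884·18367161121 = 179410429834812
k=4:  x_4 = 95831·3520286834677271+385·4884·179410429834812 = 674705215289547953281,  y_4 = 95831·179410429834812+4884·3520286834677271 = 34386161802063660336
k=5:  x_5 = 95831·674705215289547953281+385·4884·34386161802063660336 = 129315350969305052987065751,  y_5 = 95831·34386161802063660336+4884·674705215289547953281 = 6590520543127714837483620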